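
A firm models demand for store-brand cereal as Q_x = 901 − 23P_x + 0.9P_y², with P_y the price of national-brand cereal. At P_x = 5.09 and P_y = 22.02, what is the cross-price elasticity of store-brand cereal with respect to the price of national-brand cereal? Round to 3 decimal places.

At P_x = 5.09 and P_y = 22.02: Q_x = 1220.322.
∂Q_x/∂P_y = 1.8P_y = 1.8(22.02) = 39.6360.
ε = (∂Q_x/∂P_y)(P_y/Q_x) = 39.6360 × (22.02/1220.322) ≈ 0.715.

0.715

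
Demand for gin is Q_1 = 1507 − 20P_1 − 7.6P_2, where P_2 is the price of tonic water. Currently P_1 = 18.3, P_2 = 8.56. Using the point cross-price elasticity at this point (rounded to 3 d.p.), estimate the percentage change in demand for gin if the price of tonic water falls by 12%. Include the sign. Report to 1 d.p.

At P_1 = 18.3, P_2 = 8.56: Q_1 = 1075.944.
∂Q_1/∂P_2 = -7.6.
ε = (∂Q_1/∂P_2)(P_2/Q_1) = -7.6000 × 8.56/1075.944 ≈ -0.060.
%ΔQ_1 ≈ ε × %ΔP_2 = -0.060 × (-12%) = 0.7%.

0.7%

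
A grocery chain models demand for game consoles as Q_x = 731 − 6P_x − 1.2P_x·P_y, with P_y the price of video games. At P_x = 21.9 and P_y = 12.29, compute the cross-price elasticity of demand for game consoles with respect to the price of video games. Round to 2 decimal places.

At P_x = 21.9 and P_y = 12.29: Q_x = 276.619.
∂Q_x/∂P_y = -1.2P_x = -1.2(21.9) = -26.2800.
ε = (∂Q_x/∂P_y)(P_y/Q_x) = -26.2800 × (12.29/276.619) ≈ -1.17.
ε < 0: complements.

-1.17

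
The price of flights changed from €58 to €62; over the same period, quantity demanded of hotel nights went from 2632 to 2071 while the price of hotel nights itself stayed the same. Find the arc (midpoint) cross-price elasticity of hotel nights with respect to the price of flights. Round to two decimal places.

ΔQ_A = 2071 − 2632 = -561; ΔP_B = 62 − 58 = 4.
Midpoints: Q̄_A = 2351.5, P̄_B = 60.00.
ε = (ΔQ_A/Q̄_A)/(ΔP_B/P̄_B) = (-561/2351.5)/(4/60.00) ≈ -3.58.
ε < 0: hotel nights and flights are complements.

-3.58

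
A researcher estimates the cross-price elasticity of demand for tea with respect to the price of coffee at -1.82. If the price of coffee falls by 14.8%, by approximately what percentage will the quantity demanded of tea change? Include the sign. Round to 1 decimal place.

%ΔQ ≈ ε × %ΔP of coffee = -1.82 × (-14.8%) = 26.9%.
Demand for tea rises by about 26.9%.

26.9%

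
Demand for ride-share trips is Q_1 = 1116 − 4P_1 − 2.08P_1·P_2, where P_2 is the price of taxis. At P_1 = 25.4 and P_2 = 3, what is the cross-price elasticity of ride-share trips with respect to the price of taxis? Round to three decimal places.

At P_1 = 25.4 and P_2 = 3: Q_1 = 855.904.
∂Q_1/∂P_2 = -2.08P_1 = -2.08(25.4) = -52.8320.
ε = (∂Q_1/∂P_2)(P_2/Q_1) = -52.8320 × (3/855.904) ≈ -0.185.
ε < 0: complements.

-0.185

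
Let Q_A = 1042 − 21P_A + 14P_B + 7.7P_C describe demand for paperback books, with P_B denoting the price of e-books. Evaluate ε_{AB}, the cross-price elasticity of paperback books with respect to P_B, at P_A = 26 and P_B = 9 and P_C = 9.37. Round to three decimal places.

At P_A = 26 and P_B = 9 and P_C = 9.37: Q_A = 694.149.
∂Q_A/∂P_B = 14.
ε = (∂Q_A/∂P_B)(P_B/Q_A) = 14 × (9/694.149) ≈ 0.182.

0.182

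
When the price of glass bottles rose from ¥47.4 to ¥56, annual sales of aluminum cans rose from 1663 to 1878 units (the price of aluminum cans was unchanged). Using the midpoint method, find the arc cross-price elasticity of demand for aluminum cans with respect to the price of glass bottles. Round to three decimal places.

ΔQ_A = 1878 − 1663 = 215; ΔP_B = 56 − 47.4 = 8.6.
Midpoints: Q̄_A = 1770.5, P̄_B = 51.70.
ε = (ΔQ_A/Q̄_A)/(ΔP_B/P̄_B) = (215/1770.5)/(8.6/51.70) ≈ 0.730.
ε > 0: aluminum cans and glass bottles are substitutes.

0.730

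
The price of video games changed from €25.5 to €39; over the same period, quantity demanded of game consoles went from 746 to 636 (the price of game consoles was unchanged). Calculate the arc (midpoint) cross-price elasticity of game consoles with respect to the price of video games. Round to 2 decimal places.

-0.38

ΔQ_A = 636 − 746 = -110; ΔP_B = 39 − 25.5 = 13.5.
Midpoints: Q̄_A = 691.0, P̄_B = 32.25.
ε = (ΔQ_A/Q̄_A)/(ΔP_B/P̄_B) = (-110/691.0)/(13.5/32.25) ≈ -0.38.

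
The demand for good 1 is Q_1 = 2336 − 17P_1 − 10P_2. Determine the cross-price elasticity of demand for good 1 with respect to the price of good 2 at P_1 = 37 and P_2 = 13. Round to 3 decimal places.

-0.082

At P_1 = 37 and P_2 = 13: Q_1 = 1577.
∂Q_1/∂P_2 = -10.
ε = (∂Q_1/∂P_2)(P_2/Q_1) = -10 × (13/1577) ≈ -0.082.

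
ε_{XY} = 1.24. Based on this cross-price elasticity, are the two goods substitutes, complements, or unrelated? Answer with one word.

ε = 1.24 > 0, so a higher price of good Y raises demand for good X: substitutes.

substitutes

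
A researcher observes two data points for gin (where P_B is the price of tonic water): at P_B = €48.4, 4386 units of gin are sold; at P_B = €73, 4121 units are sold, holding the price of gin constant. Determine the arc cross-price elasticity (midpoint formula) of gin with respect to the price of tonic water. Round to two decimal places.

-0.15

ΔQ_A = 4121 − 4386 = -265; ΔP_B = 73 − 48.4 = 24.6.
Midpoints: Q̄_A = 4253.5, P̄_B = 60.70.
ε = (ΔQ_A/Q̄_A)/(ΔP_B/P̄_B) = (-265/4253.5)/(24.6/60.70) ≈ -0.15.
ε < 0: gin and tonic water are complements.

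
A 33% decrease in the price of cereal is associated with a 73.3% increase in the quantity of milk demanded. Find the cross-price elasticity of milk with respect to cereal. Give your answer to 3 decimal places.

-2.221

ε = (%ΔQ of milk) / (%ΔP of cereal) = (73.3%) / (-33%) ≈ -2.221.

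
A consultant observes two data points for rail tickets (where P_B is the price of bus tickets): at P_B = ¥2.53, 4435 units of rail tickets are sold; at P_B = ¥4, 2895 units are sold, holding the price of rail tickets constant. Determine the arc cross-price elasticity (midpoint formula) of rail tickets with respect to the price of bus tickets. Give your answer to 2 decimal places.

-0.93

ΔQ_A = 2895 − 4435 = -1540; ΔP_B = 4 − 2.53 = 1.47.
Midpoints: Q̄_A = 3665.0, P̄_B = 3.26.
ε = (ΔQ_A/Q̄_A)/(ΔP_B/P̄_B) = (-1540/3665.0)/(1.47/3.26) ≈ -0.93.
ε < 0: rail tickets and bus tickets are complements.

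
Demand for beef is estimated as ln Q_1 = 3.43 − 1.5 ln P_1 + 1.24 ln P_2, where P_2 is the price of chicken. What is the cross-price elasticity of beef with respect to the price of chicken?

1.24

In a log-linear (constant-elasticity) demand function, the coefficient on ln P_2 is the cross-price elasticity.
ε = 1.24. Positive, so beef and chicken are substitutes.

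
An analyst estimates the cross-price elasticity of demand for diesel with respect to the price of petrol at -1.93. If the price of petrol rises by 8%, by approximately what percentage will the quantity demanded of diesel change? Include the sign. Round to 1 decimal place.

-15.4%

%ΔQ ≈ ε × %ΔP of petrol = -1.93 × (8%) = -15.4%.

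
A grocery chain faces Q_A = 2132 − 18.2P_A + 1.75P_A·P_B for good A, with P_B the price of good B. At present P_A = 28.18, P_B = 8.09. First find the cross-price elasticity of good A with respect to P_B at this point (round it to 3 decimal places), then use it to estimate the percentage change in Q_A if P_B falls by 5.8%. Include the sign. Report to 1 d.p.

-1.1%

At P_A = 28.18, P_B = 8.09: Q_A = 2018.082.
∂Q_A/∂P_B = 1.75P_A = 49.3150.
ε = (∂Q_A/∂P_B)(P_B/Q_A) = 49.3150 × 8.09/2018.082 ≈ 0.198.
%ΔQ_A ≈ ε × %ΔP_B = 0.198 × (-5.8%) = -1.1%.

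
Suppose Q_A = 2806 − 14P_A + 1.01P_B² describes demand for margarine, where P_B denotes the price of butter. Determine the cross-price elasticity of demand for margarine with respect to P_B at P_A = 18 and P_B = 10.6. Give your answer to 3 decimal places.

At P_A = 18 and P_B = 10.6: Q_A = 2667.484.
∂Q_A/∂P_B = 2.02P_B = 2.02(10.6) = 21.4120.
ε = (∂Q_A/∂P_B)(P_B/Q_A) = 21.4120 × (10.6/2667.484) ≈ 0.085.

0.085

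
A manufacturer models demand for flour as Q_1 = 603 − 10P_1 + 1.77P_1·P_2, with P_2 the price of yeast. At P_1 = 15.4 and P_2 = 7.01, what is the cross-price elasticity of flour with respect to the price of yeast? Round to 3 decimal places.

At P_1 = 15.4 and P_2 = 7.01: Q_1 = 640.079.
∂Q_1/∂P_2 = 1.77P_1 = 1.77(15.4) = 27.2580.
ε = (∂Q_1/∂P_2)(P_2/Q_1) = 27.2580 × (7.01/640.079) ≈ 0.299.
ε > 0: substitutes.

0.299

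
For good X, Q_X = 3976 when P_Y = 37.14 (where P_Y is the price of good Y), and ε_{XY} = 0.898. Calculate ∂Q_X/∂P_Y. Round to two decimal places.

ε = (∂Q_X/∂P_Y)·(P_Y/Q_X) ⇒ ∂Q_X/∂P_Y = ε·Q_X/P_Y = 0.898 × 3976/37.14 ≈ 96.13.

96.13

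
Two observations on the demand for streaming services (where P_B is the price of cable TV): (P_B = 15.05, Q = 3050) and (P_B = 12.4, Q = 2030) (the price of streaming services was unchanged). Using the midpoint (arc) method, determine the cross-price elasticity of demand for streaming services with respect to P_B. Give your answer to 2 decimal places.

ΔQ_A = 2030 − 3050 = -1020; ΔP_B = 12.4 − 15.05 = -2.65.
Midpoints: Q̄_A = 2540.0, P̄_B = 13.73.
ε = (ΔQ_A/Q̄_A)/(ΔP_B/P̄_B) = (-1020/2540.0)/(-2.65/13.73) ≈ 2.08.
ε > 0: streaming services and cable TV are substitutes.

2.08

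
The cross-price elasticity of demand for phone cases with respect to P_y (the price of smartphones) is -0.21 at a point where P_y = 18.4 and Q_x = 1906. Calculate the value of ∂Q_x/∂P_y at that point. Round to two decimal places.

-21.75

ε = (∂Q_x/∂P_y)·(P_y/Q_x) ⇒ ∂Q_x/∂P_y = ε·Q_x/P_y = -0.21 × 1906/18.4 ≈ -21.75.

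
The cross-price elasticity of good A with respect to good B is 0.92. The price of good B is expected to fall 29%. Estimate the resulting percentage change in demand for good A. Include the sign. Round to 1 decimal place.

%ΔQ ≈ ε × %ΔP of good B = 0.92 × (-29%) = -26.7%.

-26.7%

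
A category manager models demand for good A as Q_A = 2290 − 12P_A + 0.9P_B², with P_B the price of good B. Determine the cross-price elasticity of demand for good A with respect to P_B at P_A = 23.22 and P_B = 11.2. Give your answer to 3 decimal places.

At P_A = 23.22 and P_B = 11.2: Q_A = 2124.256.
∂Q_A/∂P_B = 1.8P_B = 1.8(11.2) = 20.1600.
ε = (∂Q_A/∂P_B)(P_B/Q_A) = 20.1600 × (11.2/2124.256) ≈ 0.106.
ε > 0: substitutes.

0.106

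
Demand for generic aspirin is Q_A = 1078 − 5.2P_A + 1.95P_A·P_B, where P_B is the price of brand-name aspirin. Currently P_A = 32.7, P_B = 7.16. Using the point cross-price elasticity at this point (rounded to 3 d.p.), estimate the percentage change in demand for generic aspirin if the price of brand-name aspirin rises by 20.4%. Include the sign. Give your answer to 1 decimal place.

At P_A = 32.7, P_B = 7.16: Q_A = 1364.517.
∂Q_A/∂P_B = 1.95P_A = 63.7650.
ε = (∂Q_A/∂P_B)(P_B/Q_A) = 63.7650 × 7.16/1364.517 ≈ 0.335.
%ΔQ_A ≈ ε × %ΔP_B = 0.335 × (20.4%) = 6.8%.

6.8%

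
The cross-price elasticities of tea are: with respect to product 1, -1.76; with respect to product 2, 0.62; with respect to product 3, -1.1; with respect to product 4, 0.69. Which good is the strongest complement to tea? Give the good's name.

Complements have ε < 0. The most negative value is -1.76 (product 1).

product 1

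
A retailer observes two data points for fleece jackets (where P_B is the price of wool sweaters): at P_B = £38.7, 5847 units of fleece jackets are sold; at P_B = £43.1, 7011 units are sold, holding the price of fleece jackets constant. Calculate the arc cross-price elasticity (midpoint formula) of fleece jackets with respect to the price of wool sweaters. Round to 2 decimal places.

1.68

ΔQ_A = 7011 − 5847 = 1164; ΔP_B = 43.1 − 38.7 = 4.4.
Midpoints: Q̄_A = 6429.0, P̄_B = 40.90.
ε = (ΔQ_A/Q̄_A)/(ΔP_B/P̄_B) = (1164/6429.0)/(4.4/40.90) ≈ 1.68.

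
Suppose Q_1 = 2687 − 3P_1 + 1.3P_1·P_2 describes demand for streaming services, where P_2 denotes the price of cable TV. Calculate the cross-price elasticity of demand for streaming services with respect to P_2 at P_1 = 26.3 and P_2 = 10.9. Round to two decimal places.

At P_1 = 26.3 and P_2 = 10.9: Q_1 = 2980.771.
∂Q_1/∂P_2 = 1.3P_1 = 1.3(26.3) = 34.1900.
ε = (∂Q_1/∂P_2)(P_2/Q_1) = 34.1900 × (10.9/2980.771) ≈ 0.13.
ε > 0: substitutes.

0.13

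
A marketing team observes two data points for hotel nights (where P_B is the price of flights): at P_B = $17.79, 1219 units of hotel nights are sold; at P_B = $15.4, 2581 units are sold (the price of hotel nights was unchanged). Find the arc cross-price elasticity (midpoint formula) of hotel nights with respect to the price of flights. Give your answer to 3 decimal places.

ΔQ_A = 2581 − 1219 = 1362; ΔP_B = 15.4 − 17.79 = -2.39.
Midpoints: Q̄_A = 1900.0, P̄_B = 16.59.
ε = (ΔQ_A/Q̄_A)/(ΔP_B/P̄_B) = (1362/1900.0)/(-2.39/16.59) ≈ -4.977.

-4.977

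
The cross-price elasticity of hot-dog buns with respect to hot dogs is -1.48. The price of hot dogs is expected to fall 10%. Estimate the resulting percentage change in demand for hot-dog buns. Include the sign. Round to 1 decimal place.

14.8%

%ΔQ ≈ ε × %ΔP of hot dogs = -1.48 × (-10%) = 14.8%.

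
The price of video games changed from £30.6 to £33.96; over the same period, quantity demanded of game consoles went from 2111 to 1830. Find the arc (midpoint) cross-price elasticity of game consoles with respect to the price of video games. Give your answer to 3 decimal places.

ΔQ_A = 1830 − 2111 = -281; ΔP_B = 33.96 − 30.6 = 3.36.
Midpoints: Q̄_A = 1970.5, P̄_B = 32.28.
ε = (ΔQ_A/Q̄_A)/(ΔP_B/P̄_B) = (-281/1970.5)/(3.36/32.28) ≈ -1.370.

-1.370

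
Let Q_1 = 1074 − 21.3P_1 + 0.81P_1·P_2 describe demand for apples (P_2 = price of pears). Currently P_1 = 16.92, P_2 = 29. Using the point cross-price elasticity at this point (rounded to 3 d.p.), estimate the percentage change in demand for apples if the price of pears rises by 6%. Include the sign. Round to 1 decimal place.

At P_1 = 16.92, P_2 = 29: Q_1 = 1111.055.
∂Q_1/∂P_2 = 0.81P_1 = 13.7052.
ε = (∂Q_1/∂P_2)(P_2/Q_1) = 13.7052 × 29/1111.055 ≈ 0.358.
%ΔQ_1 ≈ ε × %ΔP_2 = 0.358 × (6%) = 2.1%.

2.1%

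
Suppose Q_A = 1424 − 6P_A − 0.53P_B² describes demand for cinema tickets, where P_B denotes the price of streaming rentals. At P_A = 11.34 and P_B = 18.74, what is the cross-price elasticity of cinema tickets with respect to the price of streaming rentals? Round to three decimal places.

At P_A = 11.34 and P_B = 18.74: Q_A = 1169.831.
∂Q_A/∂P_B = -1.06P_B = -1.06(18.74) = -19.8644.
ε = (∂Q_A/∂P_B)(P_B/Q_A) = -19.8644 × (18.74/1169.831) ≈ -0.318.

-0.318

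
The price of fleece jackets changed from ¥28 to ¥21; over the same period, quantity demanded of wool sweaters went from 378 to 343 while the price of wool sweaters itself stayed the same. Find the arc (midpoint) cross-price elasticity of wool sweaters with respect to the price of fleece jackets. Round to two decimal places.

0.34

ΔQ_A = 343 − 378 = -35; ΔP_B = 21 − 28 = -7.
Midpoints: Q̄_A = 360.5, P̄_B = 24.50.
ε = (ΔQ_A/Q̄_A)/(ΔP_B/P̄_B) = (-35/360.5)/(-7/24.50) ≈ 0.34.
ε > 0: wool sweaters and fleece jackets are substitutes.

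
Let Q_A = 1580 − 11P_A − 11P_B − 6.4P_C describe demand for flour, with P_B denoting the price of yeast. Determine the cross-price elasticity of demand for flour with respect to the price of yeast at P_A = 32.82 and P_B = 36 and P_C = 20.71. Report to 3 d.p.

At P_A = 32.82 and P_B = 36 and P_C = 20.71: Q_A = 690.436.
∂Q_A/∂P_B = -11.
ε = (∂Q_A/∂P_B)(P_B/Q_A) = -11 × (36/690.436) ≈ -0.574.

-0.574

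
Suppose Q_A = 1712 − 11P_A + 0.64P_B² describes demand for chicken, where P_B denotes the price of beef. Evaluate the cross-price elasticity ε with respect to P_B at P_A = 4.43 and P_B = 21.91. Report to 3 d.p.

At P_A = 4.43 and P_B = 21.91: Q_A = 1970.501.
∂Q_A/∂P_B = 1.28P_B = 1.28(21.91) = 28.0448.
ε = (∂Q_A/∂P_B)(P_B/Q_A) = 28.0448 × (21.91/1970.501) ≈ 0.312.
ε > 0: substitutes.

0.312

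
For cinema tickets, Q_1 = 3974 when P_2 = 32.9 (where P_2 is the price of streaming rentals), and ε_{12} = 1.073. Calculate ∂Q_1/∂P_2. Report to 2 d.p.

129.61

ε = (∂Q_1/∂P_2)·(P_2/Q_1) ⇒ ∂Q_1/∂P_2 = ε·Q_1/P_2 = 1.073 × 3974/32.9 ≈ 129.61.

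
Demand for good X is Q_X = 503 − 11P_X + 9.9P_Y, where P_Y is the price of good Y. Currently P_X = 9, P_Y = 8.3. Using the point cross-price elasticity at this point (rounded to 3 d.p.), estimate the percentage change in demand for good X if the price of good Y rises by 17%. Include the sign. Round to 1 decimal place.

At P_X = 9, P_Y = 8.3: Q_X = 486.17.
∂Q_X/∂P_Y = 9.9.
ε = (∂Q_X/∂P_Y)(P_Y/Q_X) = 9.9000 × 8.3/486.17 ≈ 0.169.
%ΔQ_X ≈ ε × %ΔP_Y = 0.169 × (17%) = 2.9%.

2.9%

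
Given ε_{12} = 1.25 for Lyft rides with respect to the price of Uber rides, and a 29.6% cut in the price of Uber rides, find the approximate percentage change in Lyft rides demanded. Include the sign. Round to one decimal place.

-37.0%

%ΔQ ≈ ε × %ΔP of Uber rides = 1.25 × (-29.6%) = -37.0%.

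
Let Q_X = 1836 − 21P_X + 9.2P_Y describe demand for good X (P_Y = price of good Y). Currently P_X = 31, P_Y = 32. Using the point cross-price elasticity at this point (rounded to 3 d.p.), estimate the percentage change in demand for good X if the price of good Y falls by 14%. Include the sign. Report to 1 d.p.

At P_X = 31, P_Y = 32: Q_X = 1479.4.
∂Q_X/∂P_Y = 9.2.
ε = (∂Q_X/∂P_Y)(P_Y/Q_X) = 9.2000 × 32/1479.4 ≈ 0.199.
%ΔQ_X ≈ ε × %ΔP_Y = 0.199 × (-14%) = -2.8%.

-2.8%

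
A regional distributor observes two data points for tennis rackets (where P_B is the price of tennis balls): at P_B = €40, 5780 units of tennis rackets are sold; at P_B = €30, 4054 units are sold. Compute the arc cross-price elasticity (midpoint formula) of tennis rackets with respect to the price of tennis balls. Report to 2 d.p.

ΔQ_A = 4054 − 5780 = -1726; ΔP_B = 30 − 40 = -10.
Midpoints: Q̄_A = 4917.0, P̄_B = 35.00.
ε = (ΔQ_A/Q̄_A)/(ΔP_B/P̄_B) = (-1726/4917.0)/(-10/35.00) ≈ 1.23.

1.23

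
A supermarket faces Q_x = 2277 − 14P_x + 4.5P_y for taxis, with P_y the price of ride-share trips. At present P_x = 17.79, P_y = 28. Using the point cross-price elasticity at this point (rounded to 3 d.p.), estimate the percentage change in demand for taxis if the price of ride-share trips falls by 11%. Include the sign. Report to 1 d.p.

-0.6%

At P_x = 17.79, P_y = 28: Q_x = 2153.94.
∂Q_x/∂P_y = 4.5.
ε = (∂Q_x/∂P_y)(P_y/Q_x) = 4.5000 × 28/2153.94 ≈ 0.058.
%ΔQ_x ≈ ε × %ΔP_y = 0.058 × (-11%) = -0.6%.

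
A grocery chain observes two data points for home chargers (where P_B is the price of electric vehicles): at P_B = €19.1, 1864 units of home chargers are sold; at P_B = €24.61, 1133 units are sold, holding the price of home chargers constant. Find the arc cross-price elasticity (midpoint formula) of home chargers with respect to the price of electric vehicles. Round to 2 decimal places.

-1.93

ΔQ_A = 1133 − 1864 = -731; ΔP_B = 24.61 − 19.1 = 5.51.
Midpoints: Q̄_A = 1498.5, P̄_B = 21.86.
ε = (ΔQ_A/Q̄_A)/(ΔP_B/P̄_B) = (-731/1498.5)/(5.51/21.86) ≈ -1.93.
ε < 0: home chargers and electric vehicles are complements.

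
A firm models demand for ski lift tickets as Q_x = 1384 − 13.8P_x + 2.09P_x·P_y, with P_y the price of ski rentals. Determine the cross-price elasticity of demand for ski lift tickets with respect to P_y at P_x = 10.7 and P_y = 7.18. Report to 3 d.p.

0.115

At P_x = 10.7 and P_y = 7.18: Q_x = 1396.906.
∂Q_x/∂P_y = 2.09P_x = 2.09(10.7) = 22.3630.
ε = (∂Q_x/∂P_y)(P_y/Q_x) = 22.3630 × (7.18/1396.906) ≈ 0.115.
ε > 0: substitutes.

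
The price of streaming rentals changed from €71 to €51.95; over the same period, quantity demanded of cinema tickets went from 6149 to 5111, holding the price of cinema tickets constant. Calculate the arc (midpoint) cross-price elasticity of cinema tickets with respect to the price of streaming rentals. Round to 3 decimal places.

ΔQ_A = 5111 − 6149 = -1038; ΔP_B = 51.95 − 71 = -19.05.
Midpoints: Q̄_A = 5630.0, P̄_B = 61.48.
ε = (ΔQ_A/Q̄_A)/(ΔP_B/P̄_B) = (-1038/5630.0)/(-19.05/61.48) ≈ 0.595.

0.595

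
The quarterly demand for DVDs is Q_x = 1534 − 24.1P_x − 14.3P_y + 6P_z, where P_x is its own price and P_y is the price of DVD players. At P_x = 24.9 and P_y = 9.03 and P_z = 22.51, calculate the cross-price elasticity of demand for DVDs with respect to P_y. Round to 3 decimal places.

At P_x = 24.9 and P_y = 9.03 and P_z = 22.51: Q_x = 939.841.
∂Q_x/∂P_y = -14.3.
ε = (∂Q_x/∂P_y)(P_y/Q_x) = -14.3 × (9.03/939.841) ≈ -0.137.
Since ε < 0, DVDs and DVD players are complements.

-0.137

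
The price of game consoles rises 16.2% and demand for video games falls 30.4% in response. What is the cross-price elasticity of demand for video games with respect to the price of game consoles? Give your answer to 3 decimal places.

-1.877

ε = (%ΔQ of video games) / (%ΔP of game consoles) = (-30.4%) / (16.2%) ≈ -1.877.
Negative cross-price elasticity: complements.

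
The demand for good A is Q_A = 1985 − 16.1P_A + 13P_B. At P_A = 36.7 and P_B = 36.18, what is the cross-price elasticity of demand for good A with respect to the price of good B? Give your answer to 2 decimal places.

0.25

At P_A = 36.7 and P_B = 36.18: Q_A = 1864.47.
∂Q_A/∂P_B = 13.
ε = (∂Q_A/∂P_B)(P_B/Q_A) = 13 × (36.18/1864.47) ≈ 0.25.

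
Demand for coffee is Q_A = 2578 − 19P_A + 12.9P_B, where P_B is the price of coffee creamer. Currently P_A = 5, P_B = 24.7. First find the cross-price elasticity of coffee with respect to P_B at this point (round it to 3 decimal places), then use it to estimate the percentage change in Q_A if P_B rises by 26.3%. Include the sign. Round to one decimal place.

At P_A = 5, P_B = 24.7: Q_A = 2801.63.
∂Q_A/∂P_B = 12.9.
ε = (∂Q_A/∂P_B)(P_B/Q_A) = 12.9000 × 24.7/2801.63 ≈ 0.114.
%ΔQ_A ≈ ε × %ΔP_B = 0.114 × (26.3%) = 3.0%.

3.0%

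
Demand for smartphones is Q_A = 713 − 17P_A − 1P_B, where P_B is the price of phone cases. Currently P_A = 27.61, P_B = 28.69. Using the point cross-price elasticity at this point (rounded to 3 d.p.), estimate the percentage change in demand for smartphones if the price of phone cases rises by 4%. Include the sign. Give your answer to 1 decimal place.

At P_A = 27.61, P_B = 28.69: Q_A = 214.94.
∂Q_A/∂P_B = -1.
ε = (∂Q_A/∂P_B)(P_B/Q_A) = -1.0000 × 28.69/214.94 ≈ -0.133.
%ΔQ_A ≈ ε × %ΔP_B = -0.133 × (4%) = -0.5%.

-0.5%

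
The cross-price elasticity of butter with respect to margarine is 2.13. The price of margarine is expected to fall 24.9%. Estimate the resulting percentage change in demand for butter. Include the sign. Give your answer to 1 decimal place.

-53.0%

%ΔQ ≈ ε × %ΔP of margarine = 2.13 × (-24.9%) = -53.0%.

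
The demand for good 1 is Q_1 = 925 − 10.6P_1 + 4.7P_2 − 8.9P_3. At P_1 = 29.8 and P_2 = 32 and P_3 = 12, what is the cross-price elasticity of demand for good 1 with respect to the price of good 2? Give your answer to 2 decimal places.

0.23

At P_1 = 29.8 and P_2 = 32 and P_3 = 12: Q_1 = 652.72.
∂Q_1/∂P_2 = 4.7.
ε = (∂Q_1/∂P_2)(P_2/Q_1) = 4.7 × (32/652.72) ≈ 0.23.
Since ε > 0, good 1 and good 2 are substitutes.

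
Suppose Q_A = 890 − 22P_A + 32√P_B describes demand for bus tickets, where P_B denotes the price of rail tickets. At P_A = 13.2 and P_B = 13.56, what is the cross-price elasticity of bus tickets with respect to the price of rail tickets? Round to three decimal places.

0.082

At P_A = 13.2 and P_B = 13.56: Q_A = 717.436.
∂Q_A/∂P_B = 32/(2√P_B) = 32/(2√13.56) = 4.3450.
ε = (∂Q_A/∂P_B)(P_B/Q_A) = 4.3450 × (13.56/717.436) ≈ 0.082.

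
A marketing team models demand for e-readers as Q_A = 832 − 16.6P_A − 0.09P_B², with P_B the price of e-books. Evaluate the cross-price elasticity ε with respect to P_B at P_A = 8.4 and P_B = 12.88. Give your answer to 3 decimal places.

-0.044

At P_A = 8.4 and P_B = 12.88: Q_A = 677.630.
∂Q_A/∂P_B = -0.18P_B = -0.18(12.88) = -2.3184.
ε = (∂Q_A/∂P_B)(P_B/Q_A) = -2.3184 × (12.88/677.630) ≈ -0.044.
ε < 0: complements.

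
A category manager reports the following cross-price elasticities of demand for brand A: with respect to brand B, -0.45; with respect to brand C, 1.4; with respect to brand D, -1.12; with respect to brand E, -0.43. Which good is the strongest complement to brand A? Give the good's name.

Complements have ε < 0. The most negative value is -1.12 (brand D).

brand D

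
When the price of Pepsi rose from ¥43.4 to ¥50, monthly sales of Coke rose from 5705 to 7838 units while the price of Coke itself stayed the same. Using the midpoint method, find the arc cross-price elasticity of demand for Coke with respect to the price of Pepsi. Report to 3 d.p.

2.229

ΔQ_A = 7838 − 5705 = 2133; ΔP_B = 50 − 43.4 = 6.6.
Midpoints: Q̄_A = 6771.5, P̄_B = 46.70.
ε = (ΔQ_A/Q̄_A)/(ΔP_B/P̄_B) = (2133/6771.5)/(6.6/46.70) ≈ 2.229.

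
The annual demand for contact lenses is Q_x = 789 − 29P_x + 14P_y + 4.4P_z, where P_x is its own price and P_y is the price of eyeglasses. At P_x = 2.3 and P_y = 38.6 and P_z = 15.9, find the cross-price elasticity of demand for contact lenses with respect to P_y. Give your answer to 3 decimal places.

At P_x = 2.3 and P_y = 38.6 and P_z = 15.9: Q_x = 1332.66.
∂Q_x/∂P_y = 14.
ε = (∂Q_x/∂P_y)(P_y/Q_x) = 14 × (38.6/1332.66) ≈ 0.406.

0.406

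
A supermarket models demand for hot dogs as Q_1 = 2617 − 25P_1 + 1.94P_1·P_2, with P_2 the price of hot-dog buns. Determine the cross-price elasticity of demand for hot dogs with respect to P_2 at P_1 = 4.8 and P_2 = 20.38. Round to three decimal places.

At P_1 = 4.8 and P_2 = 20.38: Q_1 = 2686.779.
∂Q_1/∂P_2 = 1.94P_1 = 1.94(4.8) = 9.3120.
ε = (∂Q_1/∂P_2)(P_2/Q_1) = 9.3120 × (20.38/2686.779) ≈ 0.071.
ε > 0: substitutes.

0.071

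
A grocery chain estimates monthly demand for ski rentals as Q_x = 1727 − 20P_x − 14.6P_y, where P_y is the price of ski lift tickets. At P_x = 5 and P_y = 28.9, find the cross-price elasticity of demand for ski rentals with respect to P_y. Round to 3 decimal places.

-0.350

At P_x = 5 and P_y = 28.9: Q_x = 1205.06.
∂Q_x/∂P_y = -14.6.
ε = (∂Q_x/∂P_y)(P_y/Q_x) = -14.6 × (28.9/1205.06) ≈ -0.350.
Since ε < 0, ski rentals and ski lift tickets are complements.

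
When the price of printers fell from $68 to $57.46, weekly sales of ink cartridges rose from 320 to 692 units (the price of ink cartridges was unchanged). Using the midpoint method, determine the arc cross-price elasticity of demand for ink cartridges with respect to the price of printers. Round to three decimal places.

-4.375

ΔQ_A = 692 − 320 = 372; ΔP_B = 57.46 − 68 = -10.54.
Midpoints: Q̄_A = 506.0, P̄_B = 62.73.
ε = (ΔQ_A/Q̄_A)/(ΔP_B/P̄_B) = (372/506.0)/(-10.54/62.73) ≈ -4.375.
ε < 0: ink cartridges and printers are complements.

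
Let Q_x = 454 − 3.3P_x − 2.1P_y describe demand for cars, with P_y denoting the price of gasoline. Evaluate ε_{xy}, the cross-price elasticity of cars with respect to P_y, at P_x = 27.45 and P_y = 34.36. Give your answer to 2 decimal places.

At P_x = 27.45 and P_y = 34.36: Q_x = 291.259.
∂Q_x/∂P_y = -2.1.
ε = (∂Q_x/∂P_y)(P_y/Q_x) = -2.1 × (34.36/291.259) ≈ -0.25.

-0.25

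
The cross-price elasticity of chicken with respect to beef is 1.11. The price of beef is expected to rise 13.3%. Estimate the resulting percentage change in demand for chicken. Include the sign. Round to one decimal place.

%ΔQ ≈ ε × %ΔP of beef = 1.11 × (13.3%) = 14.8%.

14.8%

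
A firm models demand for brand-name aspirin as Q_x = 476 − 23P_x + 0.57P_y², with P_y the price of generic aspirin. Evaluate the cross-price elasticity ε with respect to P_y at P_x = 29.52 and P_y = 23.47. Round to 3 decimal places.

At P_x = 29.52 and P_y = 23.47: Q_x = 111.019.
∂Q_x/∂P_y = 1.14P_y = 1.14(23.47) = 26.7558.
ε = (∂Q_x/∂P_y)(P_y/Q_x) = 26.7558 × (23.47/111.019) ≈ 5.656.
ε > 0: substitutes.

5.656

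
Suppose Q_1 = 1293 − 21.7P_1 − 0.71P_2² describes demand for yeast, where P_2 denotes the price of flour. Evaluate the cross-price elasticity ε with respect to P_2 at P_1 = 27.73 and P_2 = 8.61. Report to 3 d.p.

At P_1 = 27.73 and P_2 = 8.61: Q_1 = 638.625.
∂Q_1/∂P_2 = -1.42P_2 = -1.42(8.61) = -12.2262.
ε = (∂Q_1/∂P_2)(P_2/Q_1) = -12.2262 × (8.61/638.625) ≈ -0.165.

-0.165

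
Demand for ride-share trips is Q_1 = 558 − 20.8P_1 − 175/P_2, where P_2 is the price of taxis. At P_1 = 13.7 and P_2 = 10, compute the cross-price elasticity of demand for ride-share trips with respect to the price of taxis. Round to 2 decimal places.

0.07

At P_1 = 13.7 and P_2 = 10: Q_1 = 255.54.
∂Q_1/∂P_2 = 175/P_2² = 1.7500.
ε = (∂Q_1/∂P_2)(P_2/Q_1) = 1.7500 × (10/255.54) ≈ 0.07.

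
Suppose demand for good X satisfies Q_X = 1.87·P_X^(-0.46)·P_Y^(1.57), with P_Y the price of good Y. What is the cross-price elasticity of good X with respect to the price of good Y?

In a log-linear (constant-elasticity) demand function, the coefficient on the exponent of P_Y is the cross-price elasticity.
ε = 1.57. Positive, so good X and good Y are substitutes.

1.57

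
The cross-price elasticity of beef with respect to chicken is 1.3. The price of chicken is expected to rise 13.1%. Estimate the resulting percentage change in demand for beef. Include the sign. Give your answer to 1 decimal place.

%ΔQ ≈ ε × %ΔP of chicken = 1.3 × (13.1%) = 17.0%.
Demand for beef rises by about 17.0%.

17.0%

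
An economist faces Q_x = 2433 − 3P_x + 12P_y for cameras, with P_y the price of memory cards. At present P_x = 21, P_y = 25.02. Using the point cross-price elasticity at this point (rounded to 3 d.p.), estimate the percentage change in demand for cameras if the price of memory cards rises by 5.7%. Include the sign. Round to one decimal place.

0.6%

At P_x = 21, P_y = 25.02: Q_x = 2670.24.
∂Q_x/∂P_y = 12.
ε = (∂Q_x/∂P_y)(P_y/Q_x) = 12.0000 × 25.02/2670.24 ≈ 0.112.
%ΔQ_x ≈ ε × %ΔP_y = 0.112 × (5.7%) = 0.6%.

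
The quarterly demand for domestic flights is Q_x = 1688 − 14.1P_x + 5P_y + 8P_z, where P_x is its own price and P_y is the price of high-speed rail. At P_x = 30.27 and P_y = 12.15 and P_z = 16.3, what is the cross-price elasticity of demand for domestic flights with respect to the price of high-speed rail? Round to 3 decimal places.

At P_x = 30.27 and P_y = 12.15 and P_z = 16.3: Q_x = 1452.343.
∂Q_x/∂P_y = 5.
ε = (∂Q_x/∂P_y)(P_y/Q_x) = 5 × (12.15/1452.343) ≈ 0.042.

0.042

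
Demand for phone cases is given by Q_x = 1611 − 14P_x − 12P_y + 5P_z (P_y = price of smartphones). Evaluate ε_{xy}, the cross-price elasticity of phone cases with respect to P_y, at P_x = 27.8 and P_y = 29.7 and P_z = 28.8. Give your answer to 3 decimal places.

-0.353

At P_x = 27.8 and P_y = 29.7 and P_z = 28.8: Q_x = 1009.4.
∂Q_x/∂P_y = -12.
ε = (∂Q_x/∂P_y)(P_y/Q_x) = -12 × (29.7/1009.4) ≈ -0.353.
Since ε < 0, phone cases and smartphones are complements.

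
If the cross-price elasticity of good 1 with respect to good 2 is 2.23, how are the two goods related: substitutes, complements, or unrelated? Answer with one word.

substitutes

ε = 2.23 > 0, so a higher price of good 2 raises demand for good 1: substitutes.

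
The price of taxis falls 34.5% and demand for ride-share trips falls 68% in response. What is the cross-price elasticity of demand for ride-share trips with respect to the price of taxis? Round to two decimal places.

1.97

ε = (%ΔQ of ride-share trips) / (%ΔP of taxis) = (-68%) / (-34.5%) ≈ 1.97.
Positive cross-price elasticity: substitutes.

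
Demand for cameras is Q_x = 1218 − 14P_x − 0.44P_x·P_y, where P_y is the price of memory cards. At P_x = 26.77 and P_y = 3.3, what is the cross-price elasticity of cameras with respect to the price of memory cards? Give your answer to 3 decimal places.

-0.048

At P_x = 26.77 and P_y = 3.3: Q_x = 804.350.
∂Q_x/∂P_y = -0.44P_x = -0.44(26.77) = -11.7788.
ε = (∂Q_x/∂P_y)(P_y/Q_x) = -11.7788 × (3.3/804.350) ≈ -0.048.
ε < 0: complements.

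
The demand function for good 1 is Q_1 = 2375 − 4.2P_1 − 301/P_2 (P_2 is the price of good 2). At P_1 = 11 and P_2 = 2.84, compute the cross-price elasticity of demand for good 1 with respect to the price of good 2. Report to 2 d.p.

0.05

At P_1 = 11 and P_2 = 2.84: Q_1 = 2222.814.
∂Q_1/∂P_2 = 301/P_2² = 37.3190.
ε = (∂Q_1/∂P_2)(P_2/Q_1) = 37.3190 × (2.84/2222.814) ≈ 0.05.
ε > 0: substitutes.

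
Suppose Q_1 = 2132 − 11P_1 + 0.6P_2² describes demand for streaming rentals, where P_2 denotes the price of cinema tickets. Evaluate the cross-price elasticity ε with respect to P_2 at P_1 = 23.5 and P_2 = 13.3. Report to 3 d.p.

0.107

At P_1 = 23.5 and P_2 = 13.3: Q_1 = 1979.634.
∂Q_1/∂P_2 = 1.2P_2 = 1.2(13.3) = 15.9600.
ε = (∂Q_1/∂P_2)(P_2/Q_1) = 15.9600 × (13.3/1979.634) ≈ 0.107.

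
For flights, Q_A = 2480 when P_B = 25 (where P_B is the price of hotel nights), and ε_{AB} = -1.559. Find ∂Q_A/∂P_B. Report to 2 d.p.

-154.65

ε = (∂Q_A/∂P_B)·(P_B/Q_A) ⇒ ∂Q_A/∂P_B = ε·Q_A/P_B = -1.559 × 2480/25 ≈ -154.65.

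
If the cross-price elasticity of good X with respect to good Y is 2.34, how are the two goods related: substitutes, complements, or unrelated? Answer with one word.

substitutes

ε = 2.34 > 0, so a higher price of good Y raises demand for good X: substitutes.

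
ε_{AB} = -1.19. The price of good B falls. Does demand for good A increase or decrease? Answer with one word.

ε < 0 and the price of good B falls, so the quantity of good A moves in the opposite direction: it increases.

increase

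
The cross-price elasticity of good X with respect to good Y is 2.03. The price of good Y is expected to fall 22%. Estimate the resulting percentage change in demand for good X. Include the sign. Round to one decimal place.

%ΔQ ≈ ε × %ΔP of good Y = 2.03 × (-22%) = -44.7%.

-44.7%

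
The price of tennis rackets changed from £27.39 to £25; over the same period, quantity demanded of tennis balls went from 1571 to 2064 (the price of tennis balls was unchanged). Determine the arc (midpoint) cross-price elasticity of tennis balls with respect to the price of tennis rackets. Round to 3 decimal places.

ΔQ_A = 2064 − 1571 = 493; ΔP_B = 25 − 27.39 = -2.39.
Midpoints: Q̄_A = 1817.5, P̄_B = 26.20.
ε = (ΔQ_A/Q̄_A)/(ΔP_B/P̄_B) = (493/1817.5)/(-2.39/26.20) ≈ -2.973.
ε < 0: tennis balls and tennis rackets are complements.

-2.973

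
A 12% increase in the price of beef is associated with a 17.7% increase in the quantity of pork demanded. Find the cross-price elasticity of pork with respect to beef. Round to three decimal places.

1.475

ε = (%ΔQ of pork) / (%ΔP of beef) = (17.7%) / (12%) ≈ 1.475.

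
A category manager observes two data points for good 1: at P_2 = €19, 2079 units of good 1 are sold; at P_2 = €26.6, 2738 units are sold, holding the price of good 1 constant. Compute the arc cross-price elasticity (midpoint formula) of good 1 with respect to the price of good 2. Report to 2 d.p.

0.82

ΔQ_1 = 2738 − 2079 = 659; ΔP_2 = 26.6 − 19 = 7.6.
Midpoints: Q̄_1 = 2408.5, P̄_2 = 22.80.
ε = (ΔQ_1/Q̄_1)/(ΔP_2/P̄_2) = (659/2408.5)/(7.6/22.80) ≈ 0.82.
ε > 0: good 1 and good 2 are substitutes.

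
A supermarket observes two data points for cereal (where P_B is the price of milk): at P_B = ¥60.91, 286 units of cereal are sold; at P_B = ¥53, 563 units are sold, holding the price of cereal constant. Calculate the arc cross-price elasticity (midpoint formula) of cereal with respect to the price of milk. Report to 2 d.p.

-4.70

ΔQ_A = 563 − 286 = 277; ΔP_B = 53 − 60.91 = -7.91.
Midpoints: Q̄_A = 424.5, P̄_B = 56.95.
ε = (ΔQ_A/Q̄_A)/(ΔP_B/P̄_B) = (277/424.5)/(-7.91/56.95) ≈ -4.70.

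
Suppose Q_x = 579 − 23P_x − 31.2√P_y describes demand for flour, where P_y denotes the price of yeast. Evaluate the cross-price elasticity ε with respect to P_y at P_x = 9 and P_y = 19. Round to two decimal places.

-0.29

At P_x = 9 and P_y = 19: Q_x = 236.002.
∂Q_x/∂P_y = -31.2/(2√P_y) = -31.2/(2√19) = -3.5789.
ε = (∂Q_x/∂P_y)(P_y/Q_x) = -3.5789 × (19/236.002) ≈ -0.29.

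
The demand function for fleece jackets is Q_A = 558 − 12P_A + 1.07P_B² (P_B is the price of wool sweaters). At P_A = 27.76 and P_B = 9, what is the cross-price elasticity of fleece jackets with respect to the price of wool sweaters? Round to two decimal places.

0.56

At P_A = 27.76 and P_B = 9: Q_A = 311.55.
∂Q_A/∂P_B = 2.14P_B = 2.14(9) = 19.2600.
ε = (∂Q_A/∂P_B)(P_B/Q_A) = 19.2600 × (9/311.55) ≈ 0.56.
ε > 0: substitutes.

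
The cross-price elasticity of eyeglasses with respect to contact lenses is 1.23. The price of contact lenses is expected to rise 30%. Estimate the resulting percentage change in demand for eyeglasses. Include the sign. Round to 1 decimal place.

%ΔQ ≈ ε × %ΔP of contact lenses = 1.23 × (30%) = 36.9%.

36.9%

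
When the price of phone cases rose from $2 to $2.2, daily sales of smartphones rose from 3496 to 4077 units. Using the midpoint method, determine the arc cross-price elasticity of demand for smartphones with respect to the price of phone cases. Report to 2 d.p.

1.61

ΔQ_A = 4077 − 3496 = 581; ΔP_B = 2.2 − 2 = 0.2.
Midpoints: Q̄_A = 3786.5, P̄_B = 2.10.
ε = (ΔQ_A/Q̄_A)/(ΔP_B/P̄_B) = (581/3786.5)/(0.2/2.10) ≈ 1.61.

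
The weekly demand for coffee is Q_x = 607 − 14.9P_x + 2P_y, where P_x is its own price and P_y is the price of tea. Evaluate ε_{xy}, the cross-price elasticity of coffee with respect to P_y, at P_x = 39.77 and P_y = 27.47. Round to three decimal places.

At P_x = 39.77 and P_y = 27.47: Q_x = 69.367.
∂Q_x/∂P_y = 2.
ε = (∂Q_x/∂P_y)(P_y/Q_x) = 2 × (27.47/69.367) ≈ 0.792.
Since ε > 0, coffee and tea are substitutes.

0.792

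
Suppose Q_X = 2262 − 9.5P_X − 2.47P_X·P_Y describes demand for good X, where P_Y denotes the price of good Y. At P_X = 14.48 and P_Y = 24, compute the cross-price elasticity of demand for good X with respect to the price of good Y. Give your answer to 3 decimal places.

-0.678

At P_X = 14.48 and P_Y = 24: Q_X = 1266.066.
∂Q_X/∂P_Y = -2.47P_X = -2.47(14.48) = -35.7656.
ε = (∂Q_X/∂P_Y)(P_Y/Q_X) = -35.7656 × (24/1266.066) ≈ -0.678.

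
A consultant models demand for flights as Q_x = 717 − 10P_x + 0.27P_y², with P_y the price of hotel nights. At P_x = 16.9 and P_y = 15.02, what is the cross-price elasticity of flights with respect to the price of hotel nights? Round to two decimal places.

At P_x = 16.9 and P_y = 15.02: Q_x = 608.912.
∂Q_x/∂P_y = 0.54P_y = 0.54(15.02) = 8.1108.
ε = (∂Q_x/∂P_y)(P_y/Q_x) = 8.1108 × (15.02/608.912) ≈ 0.20.

0.20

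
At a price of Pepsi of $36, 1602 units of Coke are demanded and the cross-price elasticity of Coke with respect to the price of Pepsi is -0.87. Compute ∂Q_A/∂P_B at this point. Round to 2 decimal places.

ε = (∂Q_A/∂P_B)·(P_B/Q_A) ⇒ ∂Q_A/∂P_B = ε·Q_A/P_B = -0.87 × 1602/36 ≈ -38.72.

-38.72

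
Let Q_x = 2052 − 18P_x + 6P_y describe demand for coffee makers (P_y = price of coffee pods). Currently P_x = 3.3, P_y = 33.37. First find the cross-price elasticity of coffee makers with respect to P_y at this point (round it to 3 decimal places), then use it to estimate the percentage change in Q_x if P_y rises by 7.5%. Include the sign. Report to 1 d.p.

0.7%

At P_x = 3.3, P_y = 33.37: Q_x = 2192.82.
∂Q_x/∂P_y = 6.
ε = (∂Q_x/∂P_y)(P_y/Q_x) = 6.0000 × 33.37/2192.82 ≈ 0.091.
%ΔQ_x ≈ ε × %ΔP_y = 0.091 × (7.5%) = 0.7%.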